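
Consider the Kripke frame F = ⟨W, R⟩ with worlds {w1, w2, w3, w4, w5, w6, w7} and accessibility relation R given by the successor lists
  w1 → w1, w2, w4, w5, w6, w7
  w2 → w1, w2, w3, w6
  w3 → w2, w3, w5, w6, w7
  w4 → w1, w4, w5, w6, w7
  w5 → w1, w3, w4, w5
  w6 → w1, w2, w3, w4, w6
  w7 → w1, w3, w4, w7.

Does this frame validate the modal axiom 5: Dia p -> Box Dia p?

No

The schema 5 characterises exactly the Euclidean frames.
Euclidean: no — w1 R w2 and w1 R w4, but not w2 R w4.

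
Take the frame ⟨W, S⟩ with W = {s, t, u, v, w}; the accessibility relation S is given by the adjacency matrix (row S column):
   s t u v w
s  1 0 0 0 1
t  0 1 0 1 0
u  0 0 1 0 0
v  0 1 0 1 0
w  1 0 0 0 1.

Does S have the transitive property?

Yes

Transitive: yes — every two-step S-path is closed by a direct edge.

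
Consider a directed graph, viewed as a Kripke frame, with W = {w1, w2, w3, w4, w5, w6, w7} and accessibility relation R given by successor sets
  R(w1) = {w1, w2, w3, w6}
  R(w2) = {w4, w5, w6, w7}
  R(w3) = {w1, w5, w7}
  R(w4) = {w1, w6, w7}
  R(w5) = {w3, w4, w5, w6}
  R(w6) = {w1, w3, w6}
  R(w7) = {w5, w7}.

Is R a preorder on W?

No

Reflexive: no — w2 is not related to itself.
Transitive: no — w1 R w2 and w2 R w4, but not w1 R w4.
So R is not a preorder.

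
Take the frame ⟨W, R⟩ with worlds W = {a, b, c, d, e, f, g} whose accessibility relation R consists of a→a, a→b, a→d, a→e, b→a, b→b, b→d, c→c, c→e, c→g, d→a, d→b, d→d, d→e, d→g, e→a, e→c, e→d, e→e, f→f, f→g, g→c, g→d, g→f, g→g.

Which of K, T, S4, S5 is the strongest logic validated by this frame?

Reflexive (axiom T): yes — every world is R-related to itself.
Transitive (axiom 4): no — a R d and d R g, but not a R g.
Euclidean (axiom 5): no — a R b and a R e, but not b R e.
So F validates K, T; S4 would additionally require R to be transitive. The strongest is T.

T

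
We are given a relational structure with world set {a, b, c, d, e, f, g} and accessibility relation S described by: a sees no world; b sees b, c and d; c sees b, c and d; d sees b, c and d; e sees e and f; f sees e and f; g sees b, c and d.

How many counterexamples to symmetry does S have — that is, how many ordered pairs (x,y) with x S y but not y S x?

Enumerating: (g,b), (g,c), (g,d).

3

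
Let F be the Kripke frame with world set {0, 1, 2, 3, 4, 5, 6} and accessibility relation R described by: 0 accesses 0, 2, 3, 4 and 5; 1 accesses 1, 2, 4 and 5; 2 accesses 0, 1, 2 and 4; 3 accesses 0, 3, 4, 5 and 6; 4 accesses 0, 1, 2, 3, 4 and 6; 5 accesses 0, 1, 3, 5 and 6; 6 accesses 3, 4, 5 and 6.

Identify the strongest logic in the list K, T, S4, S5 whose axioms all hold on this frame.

T

Reflexive (axiom T): yes — every world is R-related to itself.
Transitive (axiom 4): no — 0 R 2 and 2 R 1, but not 0 R 1.
Euclidean (axiom 5): no — 0 R 2 and 0 R 3, but not 2 R 3.
So F validates K, T; S4 would additionally require R to be transitive. The strongest is T.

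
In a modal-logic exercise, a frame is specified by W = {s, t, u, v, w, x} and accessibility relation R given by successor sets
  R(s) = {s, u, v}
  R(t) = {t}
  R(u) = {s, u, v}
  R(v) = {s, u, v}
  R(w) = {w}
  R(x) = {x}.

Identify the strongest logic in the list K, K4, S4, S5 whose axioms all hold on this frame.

S5

Transitive (axiom 4): yes — every two-step R-path is closed by a direct edge.
Reflexive (axiom T): yes — every world is R-related to itself.
Euclidean (axiom 5): yes — any two successors of a common world are R-related.
So F validates K, K4, S4, S5. The strongest is S5.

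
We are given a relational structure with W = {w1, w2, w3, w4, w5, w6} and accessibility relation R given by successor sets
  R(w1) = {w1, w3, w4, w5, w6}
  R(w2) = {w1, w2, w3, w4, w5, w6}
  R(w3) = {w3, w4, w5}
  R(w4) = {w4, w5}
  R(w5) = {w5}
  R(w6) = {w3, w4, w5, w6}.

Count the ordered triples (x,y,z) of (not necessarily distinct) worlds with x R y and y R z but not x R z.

R is transitive; there are no such tuples.

0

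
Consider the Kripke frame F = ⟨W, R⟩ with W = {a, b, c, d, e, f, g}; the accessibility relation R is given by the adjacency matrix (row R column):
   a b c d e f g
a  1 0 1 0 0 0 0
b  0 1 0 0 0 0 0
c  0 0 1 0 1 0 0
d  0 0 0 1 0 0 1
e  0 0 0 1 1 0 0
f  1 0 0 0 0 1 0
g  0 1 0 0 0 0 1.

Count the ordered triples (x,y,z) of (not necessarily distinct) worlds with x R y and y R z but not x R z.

Enumerating: (a,c,e), (c,e,d), (d,g,b), (e,d,g), (f,a,c).

5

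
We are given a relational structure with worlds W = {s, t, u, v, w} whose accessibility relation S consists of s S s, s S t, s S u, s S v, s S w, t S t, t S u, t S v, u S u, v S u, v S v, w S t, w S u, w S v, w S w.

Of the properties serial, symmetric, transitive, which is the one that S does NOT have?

Serial: yes — every world has a successor (e.g. s S s).
Symmetric: no — s S t but not t S s.
Transitive: yes — every two-step S-path is closed by a direct edge.
Only symmetric fails.

symmetric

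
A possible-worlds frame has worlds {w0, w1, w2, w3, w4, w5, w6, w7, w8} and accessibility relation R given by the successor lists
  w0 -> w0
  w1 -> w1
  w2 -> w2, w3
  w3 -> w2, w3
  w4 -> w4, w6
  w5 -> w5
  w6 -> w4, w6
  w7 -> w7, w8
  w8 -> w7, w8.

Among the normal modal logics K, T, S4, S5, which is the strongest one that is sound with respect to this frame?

S5

Reflexive (axiom T): yes — every world is R-related to itself.
Transitive (axiom 4): yes — every two-step R-path is closed by a direct edge.
Euclidean (axiom 5): yes — any two successors of a common world are R-related.
So F validates K, T, S4, S5. The strongest is S5.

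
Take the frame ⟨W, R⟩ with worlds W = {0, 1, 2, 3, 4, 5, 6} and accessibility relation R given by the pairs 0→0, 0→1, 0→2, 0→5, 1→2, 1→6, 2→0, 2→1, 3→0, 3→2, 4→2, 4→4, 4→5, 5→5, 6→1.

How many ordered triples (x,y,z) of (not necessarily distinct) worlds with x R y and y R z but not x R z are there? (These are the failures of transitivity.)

15

Enumerating: (0,1,6), (1,2,0), (1,2,1), (1,6,1), (2,0,2), (2,0,5), (2,1,2), (2,1,6), (3,0,1), (3,0,5), (3,2,1), (4,2,0), (4,2,1), (6,1,2), (6,1,6).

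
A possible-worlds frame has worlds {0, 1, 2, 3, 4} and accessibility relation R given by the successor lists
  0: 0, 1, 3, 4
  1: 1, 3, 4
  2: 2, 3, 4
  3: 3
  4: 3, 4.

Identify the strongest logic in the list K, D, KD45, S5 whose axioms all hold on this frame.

D

Serial (axiom D): yes — every world has a successor (e.g. 0 R 0).
Euclidean (axiom 5): no — 0 R 3 and 0 R 1, but not 3 R 1.
Transitive (axiom 4): yes — every two-step R-path is closed by a direct edge.
Reflexive (axiom T): yes — every world is R-related to itself.
So F validates K, D; KD45 would additionally require R to be Euclidean. The strongest is D.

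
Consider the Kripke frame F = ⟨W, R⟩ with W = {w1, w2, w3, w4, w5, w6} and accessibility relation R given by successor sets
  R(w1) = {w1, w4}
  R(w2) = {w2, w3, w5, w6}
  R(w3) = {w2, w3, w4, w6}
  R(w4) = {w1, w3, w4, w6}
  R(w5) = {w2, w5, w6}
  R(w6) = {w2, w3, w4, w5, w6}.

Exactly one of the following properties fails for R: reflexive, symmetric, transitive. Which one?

transitive

Reflexive: yes — every world is R-related to itself.
Symmetric: yes — every pair in R has its reverse in R.
Transitive: no — w1 R w4 and w4 R w3, but not w1 R w3.
Only transitive fails.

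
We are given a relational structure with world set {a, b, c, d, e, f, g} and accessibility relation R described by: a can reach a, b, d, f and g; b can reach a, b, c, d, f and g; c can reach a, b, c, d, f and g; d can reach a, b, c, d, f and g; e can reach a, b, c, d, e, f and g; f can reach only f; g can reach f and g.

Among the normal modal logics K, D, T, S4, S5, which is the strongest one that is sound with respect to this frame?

T

Serial (axiom D): yes — every world has a successor (e.g. a R a).
Reflexive (axiom T): yes — every world is R-related to itself.
Transitive (axiom 4): no — a R b and b R c, but not a R c.
Euclidean (axiom 5): no — a R f and a R b, but not f R b.
So F validates K, D, T; S4 would additionally require R to be transitive. The strongest is T.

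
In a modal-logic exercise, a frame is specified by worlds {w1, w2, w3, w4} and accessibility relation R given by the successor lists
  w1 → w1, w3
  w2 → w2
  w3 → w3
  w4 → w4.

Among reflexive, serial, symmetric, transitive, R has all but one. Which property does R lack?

Reflexive: yes — every world is R-related to itself.
Serial: yes — every world has a successor (e.g. w1 R w1).
Symmetric: no — w1 R w3 but not w3 R w1.
Transitive: yes — every two-step R-path is closed by a direct edge.
Only symmetric fails.

symmetric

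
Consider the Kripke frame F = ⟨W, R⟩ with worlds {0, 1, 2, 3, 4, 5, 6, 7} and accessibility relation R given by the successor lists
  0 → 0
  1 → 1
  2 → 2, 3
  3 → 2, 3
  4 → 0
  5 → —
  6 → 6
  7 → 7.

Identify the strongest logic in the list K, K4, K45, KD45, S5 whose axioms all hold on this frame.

Transitive (axiom 4): yes — every two-step R-path is closed by a direct edge.
Euclidean (axiom 5): yes — any two successors of a common world are R-related.
Serial (axiom D): no — 5 has no R-successor.
Reflexive (axiom T): no — 4 is not related to itself.
So F validates K, K4, K45; KD45 would additionally require R to be serial. The strongest is K45.

K45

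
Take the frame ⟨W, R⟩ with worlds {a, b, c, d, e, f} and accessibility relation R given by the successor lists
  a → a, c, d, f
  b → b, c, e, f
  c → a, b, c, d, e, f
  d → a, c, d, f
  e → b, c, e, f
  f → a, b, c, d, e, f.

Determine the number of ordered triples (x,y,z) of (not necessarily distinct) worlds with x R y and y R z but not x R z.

16

Enumerating: (a,c,b), (a,c,e), (a,f,b), (a,f,e), (b,c,a), (b,c,d), (b,f,a), (b,f,d), (d,c,b), (d,c,e), (d,f,b), (d,f,e), (e,c,a), (e,c,d), (e,f,a), (e,f,d).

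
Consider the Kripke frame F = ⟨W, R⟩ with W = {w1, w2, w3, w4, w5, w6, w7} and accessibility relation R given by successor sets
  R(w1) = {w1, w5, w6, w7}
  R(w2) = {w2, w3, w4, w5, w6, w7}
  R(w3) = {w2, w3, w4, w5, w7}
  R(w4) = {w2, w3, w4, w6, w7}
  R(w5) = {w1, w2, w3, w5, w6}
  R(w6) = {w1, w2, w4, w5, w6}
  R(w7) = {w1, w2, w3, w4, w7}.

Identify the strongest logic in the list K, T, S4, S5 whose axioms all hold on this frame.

T

Reflexive (axiom T): yes — every world is R-related to itself.
Transitive (axiom 4): no — w1 R w5 and w5 R w2, but not w1 R w2.
Euclidean (axiom 5): no — w1 R w5 and w1 R w7, but not w5 R w7.
So F validates K, T; S4 would additionally require R to be transitive. The strongest is T.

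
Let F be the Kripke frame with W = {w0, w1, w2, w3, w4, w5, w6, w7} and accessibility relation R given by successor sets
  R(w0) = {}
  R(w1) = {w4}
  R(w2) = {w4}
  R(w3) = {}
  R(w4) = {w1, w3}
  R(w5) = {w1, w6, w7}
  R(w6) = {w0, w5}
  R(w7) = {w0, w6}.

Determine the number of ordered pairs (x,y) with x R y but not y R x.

Enumerating: (w2,w4), (w4,w3), (w5,w1), (w5,w7), (w6,w0), (w7,w0), (w7,w6).

7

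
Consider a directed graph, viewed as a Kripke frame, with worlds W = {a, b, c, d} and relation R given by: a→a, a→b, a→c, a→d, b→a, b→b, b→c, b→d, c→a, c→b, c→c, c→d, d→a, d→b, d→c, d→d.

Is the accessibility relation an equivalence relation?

Reflexive: yes — every world is R-related to itself.
Symmetric: yes — every pair in R has its reverse in R.
Transitive: yes — every two-step R-path is closed by a direct edge.
So R is an equivalence relation.

Yes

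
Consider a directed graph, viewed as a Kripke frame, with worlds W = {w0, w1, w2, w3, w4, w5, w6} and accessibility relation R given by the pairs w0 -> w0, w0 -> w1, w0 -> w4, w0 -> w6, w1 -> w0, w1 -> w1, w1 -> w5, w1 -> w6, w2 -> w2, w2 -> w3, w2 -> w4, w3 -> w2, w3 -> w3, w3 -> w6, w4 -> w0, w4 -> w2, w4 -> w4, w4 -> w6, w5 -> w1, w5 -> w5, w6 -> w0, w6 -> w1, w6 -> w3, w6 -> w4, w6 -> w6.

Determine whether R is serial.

Serial: yes — every world has a successor (e.g. w0 R w0).

Yes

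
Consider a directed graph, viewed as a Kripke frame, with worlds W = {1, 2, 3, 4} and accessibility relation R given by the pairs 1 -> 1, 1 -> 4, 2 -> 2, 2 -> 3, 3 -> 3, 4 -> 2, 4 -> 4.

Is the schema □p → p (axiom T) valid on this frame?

Yes

By correspondence theory, T is valid on a frame iff R is reflexive.
Reflexive: yes — every world is R-related to itself.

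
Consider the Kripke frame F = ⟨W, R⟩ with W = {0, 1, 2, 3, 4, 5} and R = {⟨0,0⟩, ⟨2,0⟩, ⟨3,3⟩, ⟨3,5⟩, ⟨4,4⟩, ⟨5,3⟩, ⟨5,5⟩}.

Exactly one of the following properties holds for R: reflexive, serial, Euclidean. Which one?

Reflexive: no — 1 is not related to itself.
Serial: no — 1 has no R-successor.
Euclidean: yes — any two successors of a common world are R-related.
Only Euclidean holds.

Euclidean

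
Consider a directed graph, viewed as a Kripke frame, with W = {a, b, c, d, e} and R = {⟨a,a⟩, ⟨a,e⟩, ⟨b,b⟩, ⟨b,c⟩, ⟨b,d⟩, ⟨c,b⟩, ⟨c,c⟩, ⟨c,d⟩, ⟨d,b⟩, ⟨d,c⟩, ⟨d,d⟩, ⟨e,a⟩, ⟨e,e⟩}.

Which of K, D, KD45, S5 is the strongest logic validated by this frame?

S5

Serial (axiom D): yes — every world has a successor (e.g. a R a).
Euclidean (axiom 5): yes — any two successors of a common world are R-related.
Transitive (axiom 4): yes — every two-step R-path is closed by a direct edge.
Reflexive (axiom T): yes — every world is R-related to itself.
So F validates K, D, KD45, S5. The strongest is S5.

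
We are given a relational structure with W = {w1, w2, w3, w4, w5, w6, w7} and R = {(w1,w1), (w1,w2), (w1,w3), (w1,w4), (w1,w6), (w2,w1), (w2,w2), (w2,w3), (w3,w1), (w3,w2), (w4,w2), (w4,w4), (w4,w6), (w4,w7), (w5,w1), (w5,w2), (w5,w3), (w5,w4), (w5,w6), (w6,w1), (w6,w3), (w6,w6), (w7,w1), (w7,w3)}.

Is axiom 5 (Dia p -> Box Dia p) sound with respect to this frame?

No

By correspondence theory, 5 is valid on a frame iff R is Euclidean.
Euclidean: no — w1 R w2 and w1 R w4, but not w2 R w4.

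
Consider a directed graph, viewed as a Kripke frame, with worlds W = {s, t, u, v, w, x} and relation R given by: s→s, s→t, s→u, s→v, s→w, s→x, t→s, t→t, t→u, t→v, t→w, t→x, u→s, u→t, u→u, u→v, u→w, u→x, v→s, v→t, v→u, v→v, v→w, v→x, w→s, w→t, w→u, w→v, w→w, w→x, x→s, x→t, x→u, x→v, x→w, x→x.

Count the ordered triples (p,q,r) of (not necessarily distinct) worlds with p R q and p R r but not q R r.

R is Euclidean; there are no such tuples.

0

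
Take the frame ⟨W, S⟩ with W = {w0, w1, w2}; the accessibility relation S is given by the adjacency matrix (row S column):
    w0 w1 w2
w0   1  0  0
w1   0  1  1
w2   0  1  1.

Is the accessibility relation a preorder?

Yes

Reflexive: yes — every world is S-related to itself.
Transitive: yes — every two-step S-path is closed by a direct edge.
So S is a preorder.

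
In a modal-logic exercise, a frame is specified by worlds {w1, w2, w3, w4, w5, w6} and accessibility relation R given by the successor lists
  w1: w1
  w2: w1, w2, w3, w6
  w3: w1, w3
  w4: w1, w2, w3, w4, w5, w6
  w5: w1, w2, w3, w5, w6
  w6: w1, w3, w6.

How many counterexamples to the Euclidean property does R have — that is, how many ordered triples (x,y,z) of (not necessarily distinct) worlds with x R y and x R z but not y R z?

Enumerating: (w2,w1,w2), (w2,w1,w3), (w2,w1,w6), (w2,w3,w2), (w2,w3,w6), (w2,w6,w2), (w3,w1,w3), (w4,w1,w2), (w4,w1,w3), (w4,w1,w4), (w4,w1,w5), (w4,w1,w6), … and 23 more.
Total: 35.

35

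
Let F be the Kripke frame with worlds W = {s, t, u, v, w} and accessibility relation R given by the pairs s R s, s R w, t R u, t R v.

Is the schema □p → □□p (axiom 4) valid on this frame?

Yes

By correspondence theory, 4 is valid on a frame iff R is transitive.
Transitive: yes — every two-step R-path is closed by a direct edge.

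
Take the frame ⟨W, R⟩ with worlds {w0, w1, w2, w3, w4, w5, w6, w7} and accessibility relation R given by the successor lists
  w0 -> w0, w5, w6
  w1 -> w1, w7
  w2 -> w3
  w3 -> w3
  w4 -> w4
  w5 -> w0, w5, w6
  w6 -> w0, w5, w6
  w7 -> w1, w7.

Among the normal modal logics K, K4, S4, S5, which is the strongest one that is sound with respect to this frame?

Transitive (axiom 4): yes — every two-step R-path is closed by a direct edge.
Reflexive (axiom T): no — w2 is not related to itself.
Euclidean (axiom 5): yes — any two successors of a common world are R-related.
So F validates K, K4; S4 would additionally require R to be reflexive. The strongest is K4.

K4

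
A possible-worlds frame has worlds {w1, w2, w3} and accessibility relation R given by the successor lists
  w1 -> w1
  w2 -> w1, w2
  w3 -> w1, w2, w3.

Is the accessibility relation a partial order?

Yes

Reflexive: yes — every world is R-related to itself.
Transitive: yes — every two-step R-path is closed by a direct edge.
Antisymmetric: yes — no distinct pair is related both ways.
So R is a partial order.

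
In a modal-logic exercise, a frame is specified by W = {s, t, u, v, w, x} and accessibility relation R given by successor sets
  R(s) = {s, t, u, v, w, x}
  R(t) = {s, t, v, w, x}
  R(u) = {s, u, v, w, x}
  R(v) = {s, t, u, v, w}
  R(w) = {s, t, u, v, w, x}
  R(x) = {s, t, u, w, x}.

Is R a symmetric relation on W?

Yes

Symmetric: yes — every pair in R has its reverse in R.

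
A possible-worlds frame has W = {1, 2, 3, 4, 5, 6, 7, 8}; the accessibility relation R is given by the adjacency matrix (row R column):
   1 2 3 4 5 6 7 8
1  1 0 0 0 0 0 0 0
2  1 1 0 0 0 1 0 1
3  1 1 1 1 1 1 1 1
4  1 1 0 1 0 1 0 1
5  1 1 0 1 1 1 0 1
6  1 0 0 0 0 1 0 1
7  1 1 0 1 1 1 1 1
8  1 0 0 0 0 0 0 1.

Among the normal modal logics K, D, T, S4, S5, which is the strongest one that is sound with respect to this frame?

Serial (axiom D): yes — every world has a successor (e.g. 1 R 1).
Reflexive (axiom T): yes — every world is R-related to itself.
Transitive (axiom 4): yes — every two-step R-path is closed by a direct edge.
Euclidean (axiom 5): no — 2 R 1 and 2 R 6, but not 1 R 6.
So F validates K, D, T, S4; S5 would additionally require R to be Euclidean. The strongest is S4.

S4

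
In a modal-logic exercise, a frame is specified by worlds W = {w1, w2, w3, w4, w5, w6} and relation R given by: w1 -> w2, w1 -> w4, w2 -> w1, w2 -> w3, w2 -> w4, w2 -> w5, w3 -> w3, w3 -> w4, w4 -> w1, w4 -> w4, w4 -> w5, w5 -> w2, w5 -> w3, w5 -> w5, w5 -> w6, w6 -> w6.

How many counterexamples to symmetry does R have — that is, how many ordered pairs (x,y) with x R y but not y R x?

6

Enumerating: (w2,w3), (w2,w4), (w3,w4), (w4,w5), (w5,w3), (w5,w6).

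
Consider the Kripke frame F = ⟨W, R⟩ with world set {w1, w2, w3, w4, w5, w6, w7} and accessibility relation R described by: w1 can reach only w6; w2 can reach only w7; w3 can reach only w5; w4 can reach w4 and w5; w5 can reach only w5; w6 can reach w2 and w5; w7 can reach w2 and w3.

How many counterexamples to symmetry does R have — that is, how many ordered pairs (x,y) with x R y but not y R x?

6

Enumerating: (w1,w6), (w3,w5), (w4,w5), (w6,w2), (w6,w5), (w7,w3).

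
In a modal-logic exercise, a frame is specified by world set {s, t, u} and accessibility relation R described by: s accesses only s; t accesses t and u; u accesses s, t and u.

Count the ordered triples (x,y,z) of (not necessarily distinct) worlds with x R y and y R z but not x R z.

1

Enumerating: (t,u,s).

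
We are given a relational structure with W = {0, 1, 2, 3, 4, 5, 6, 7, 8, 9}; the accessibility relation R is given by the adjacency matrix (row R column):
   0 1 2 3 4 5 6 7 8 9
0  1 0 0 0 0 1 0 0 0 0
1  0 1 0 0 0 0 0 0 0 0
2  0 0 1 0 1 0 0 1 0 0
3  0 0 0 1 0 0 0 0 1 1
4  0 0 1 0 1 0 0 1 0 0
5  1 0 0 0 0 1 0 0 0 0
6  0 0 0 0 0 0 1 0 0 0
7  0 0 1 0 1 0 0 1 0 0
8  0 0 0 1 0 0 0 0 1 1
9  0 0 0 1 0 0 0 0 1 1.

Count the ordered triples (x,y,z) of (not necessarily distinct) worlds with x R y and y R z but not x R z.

0

R is transitive; there are no such tuples.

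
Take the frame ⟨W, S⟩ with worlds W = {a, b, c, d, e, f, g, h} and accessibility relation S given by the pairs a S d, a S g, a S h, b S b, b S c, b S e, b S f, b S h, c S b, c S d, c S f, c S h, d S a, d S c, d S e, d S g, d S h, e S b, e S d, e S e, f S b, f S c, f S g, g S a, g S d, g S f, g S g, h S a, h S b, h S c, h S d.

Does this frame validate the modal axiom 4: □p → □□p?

No

Axiom 4 corresponds to the accessibility relation being transitive.
Transitive: no — a S d and d S c, but not a S c.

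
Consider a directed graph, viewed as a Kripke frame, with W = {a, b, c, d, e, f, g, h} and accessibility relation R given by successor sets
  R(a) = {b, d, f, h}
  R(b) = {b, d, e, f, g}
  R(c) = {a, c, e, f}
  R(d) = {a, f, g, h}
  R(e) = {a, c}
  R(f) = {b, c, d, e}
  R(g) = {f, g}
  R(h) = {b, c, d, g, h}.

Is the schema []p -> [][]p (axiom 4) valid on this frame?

No

Axiom 4 corresponds to the accessibility relation being transitive.
Transitive: no — a R b and b R e, but not a R e.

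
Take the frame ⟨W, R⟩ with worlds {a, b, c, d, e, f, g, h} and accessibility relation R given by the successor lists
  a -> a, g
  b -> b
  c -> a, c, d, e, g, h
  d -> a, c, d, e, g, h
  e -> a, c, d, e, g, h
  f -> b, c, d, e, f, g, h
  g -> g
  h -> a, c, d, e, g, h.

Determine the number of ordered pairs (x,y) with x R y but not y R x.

15

Enumerating: (a,g), (c,a), (c,g), (d,a), (d,g), (e,a), (e,g), (f,b), (f,c), (f,d), (f,e), (f,g), (f,h), (h,a), (h,g).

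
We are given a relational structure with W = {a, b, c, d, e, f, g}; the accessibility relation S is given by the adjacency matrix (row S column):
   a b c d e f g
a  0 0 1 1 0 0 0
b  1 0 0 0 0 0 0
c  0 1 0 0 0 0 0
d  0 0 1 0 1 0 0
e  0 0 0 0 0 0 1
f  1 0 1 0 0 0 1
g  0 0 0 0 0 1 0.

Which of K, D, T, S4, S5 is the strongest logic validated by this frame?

D

Serial (axiom D): yes — every world has a successor (e.g. a S c).
Reflexive (axiom T): no — a is not related to itself.
Transitive (axiom 4): no — a S c and c S b, but not a S b.
Euclidean (axiom 5): no — a S c and a S d, but not c S d.
So F validates K, D; T would additionally require S to be reflexive. The strongest is D.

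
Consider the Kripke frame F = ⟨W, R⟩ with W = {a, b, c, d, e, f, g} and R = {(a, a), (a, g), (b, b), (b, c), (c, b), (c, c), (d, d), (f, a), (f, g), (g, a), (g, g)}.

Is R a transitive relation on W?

Yes

Transitive: yes — every two-step R-path is closed by a direct edge.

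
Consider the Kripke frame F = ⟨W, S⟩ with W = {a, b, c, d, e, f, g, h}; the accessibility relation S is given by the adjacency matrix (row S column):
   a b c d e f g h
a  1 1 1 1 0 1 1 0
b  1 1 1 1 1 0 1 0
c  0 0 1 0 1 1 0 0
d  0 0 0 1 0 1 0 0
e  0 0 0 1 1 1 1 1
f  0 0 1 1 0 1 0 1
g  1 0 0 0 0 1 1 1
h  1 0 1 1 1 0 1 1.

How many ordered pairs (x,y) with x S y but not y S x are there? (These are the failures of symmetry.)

16

Enumerating: (a,c), (a,d), (a,f), (b,c), (b,d), (b,e), (b,g), (c,e), (e,d), (e,f), (e,g), (f,h), (g,f), (h,a), (h,c), (h,d).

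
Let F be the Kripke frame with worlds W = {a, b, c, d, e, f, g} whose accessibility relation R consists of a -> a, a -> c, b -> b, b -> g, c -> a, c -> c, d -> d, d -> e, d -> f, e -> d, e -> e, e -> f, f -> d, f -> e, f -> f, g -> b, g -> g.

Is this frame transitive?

Transitive: yes — every two-step R-path is closed by a direct edge.

Yes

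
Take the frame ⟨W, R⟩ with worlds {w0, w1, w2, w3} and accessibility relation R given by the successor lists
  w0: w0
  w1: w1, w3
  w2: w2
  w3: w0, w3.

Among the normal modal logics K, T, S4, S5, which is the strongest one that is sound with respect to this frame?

Reflexive (axiom T): yes — every world is R-related to itself.
Transitive (axiom 4): no — w1 R w3 and w3 R w0, but not w1 R w0.
Euclidean (axiom 5): no — w1 R w3 and w1 R w1, but not w3 R w1.
So F validates K, T; S4 would additionally require R to be transitive. The strongest is T.

T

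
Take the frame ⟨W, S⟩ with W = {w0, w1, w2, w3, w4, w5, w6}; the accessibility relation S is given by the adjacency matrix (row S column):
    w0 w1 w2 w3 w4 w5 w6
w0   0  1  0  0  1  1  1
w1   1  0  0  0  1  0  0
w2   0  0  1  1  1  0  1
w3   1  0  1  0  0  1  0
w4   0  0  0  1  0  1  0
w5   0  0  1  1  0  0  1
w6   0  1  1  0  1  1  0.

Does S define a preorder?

No

Reflexive: no — w0 is not related to itself.
Transitive: no — w0 S w4 and w4 S w3, but not w0 S w3.
So S is not a preorder.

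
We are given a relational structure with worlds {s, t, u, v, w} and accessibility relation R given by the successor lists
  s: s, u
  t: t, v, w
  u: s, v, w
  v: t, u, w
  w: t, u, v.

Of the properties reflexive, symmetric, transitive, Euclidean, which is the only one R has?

Reflexive: no — u is not related to itself.
Symmetric: yes — every pair in R has its reverse in R.
Transitive: no — s R u and u R v, but not s R v.
Euclidean: no — u R s and u R v, but not s R v.
Only symmetric holds.

symmetric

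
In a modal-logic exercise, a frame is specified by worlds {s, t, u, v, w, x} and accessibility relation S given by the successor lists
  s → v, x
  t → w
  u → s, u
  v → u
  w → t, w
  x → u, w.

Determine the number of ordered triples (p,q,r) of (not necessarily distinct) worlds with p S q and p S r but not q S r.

Enumerating: (s,v,v), (s,v,x), (s,x,v), (s,x,x), (u,s,s), (u,s,u), (w,t,t), (x,u,w), (x,w,u).

9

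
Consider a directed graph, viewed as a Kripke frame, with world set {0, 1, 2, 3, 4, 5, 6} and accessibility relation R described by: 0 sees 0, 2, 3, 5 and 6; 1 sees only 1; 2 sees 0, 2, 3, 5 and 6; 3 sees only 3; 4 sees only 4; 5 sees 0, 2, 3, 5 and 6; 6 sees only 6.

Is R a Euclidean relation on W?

No

Euclidean: no — 0 R 3 and 0 R 2, but not 3 R 2.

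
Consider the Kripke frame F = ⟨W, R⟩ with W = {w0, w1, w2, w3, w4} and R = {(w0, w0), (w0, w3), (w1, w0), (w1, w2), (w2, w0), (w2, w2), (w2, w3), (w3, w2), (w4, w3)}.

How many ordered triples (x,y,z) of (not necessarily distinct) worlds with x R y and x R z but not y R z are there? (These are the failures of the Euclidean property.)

7

Enumerating: (w0,w3,w0), (w0,w3,w3), (w1,w0,w2), (w2,w0,w2), (w2,w3,w0), (w2,w3,w3), (w4,w3,w3).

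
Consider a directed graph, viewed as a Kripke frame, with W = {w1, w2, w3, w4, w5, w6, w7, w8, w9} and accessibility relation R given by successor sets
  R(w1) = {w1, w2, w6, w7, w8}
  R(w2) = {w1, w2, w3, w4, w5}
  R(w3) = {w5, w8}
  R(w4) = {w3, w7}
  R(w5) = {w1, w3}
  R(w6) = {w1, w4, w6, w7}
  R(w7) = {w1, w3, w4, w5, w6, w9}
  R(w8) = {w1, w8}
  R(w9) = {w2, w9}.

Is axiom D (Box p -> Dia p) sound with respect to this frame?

By correspondence theory, D is valid on a frame iff R is serial.
Serial: yes — every world has a successor (e.g. w1 R w1).

Yes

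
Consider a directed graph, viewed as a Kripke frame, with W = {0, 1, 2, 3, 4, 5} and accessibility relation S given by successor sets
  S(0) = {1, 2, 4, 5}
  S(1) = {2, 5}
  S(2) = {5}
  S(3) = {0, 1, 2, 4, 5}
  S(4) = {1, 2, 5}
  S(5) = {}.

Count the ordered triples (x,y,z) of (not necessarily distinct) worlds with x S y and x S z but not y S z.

Enumerating: (0,1,1), (0,1,4), (0,2,1), (0,2,2), (0,2,4), (0,4,4), (0,5,1), (0,5,2), (0,5,4), (0,5,5), (1,2,2), (1,5,2), … and 23 more.
Total: 35.

35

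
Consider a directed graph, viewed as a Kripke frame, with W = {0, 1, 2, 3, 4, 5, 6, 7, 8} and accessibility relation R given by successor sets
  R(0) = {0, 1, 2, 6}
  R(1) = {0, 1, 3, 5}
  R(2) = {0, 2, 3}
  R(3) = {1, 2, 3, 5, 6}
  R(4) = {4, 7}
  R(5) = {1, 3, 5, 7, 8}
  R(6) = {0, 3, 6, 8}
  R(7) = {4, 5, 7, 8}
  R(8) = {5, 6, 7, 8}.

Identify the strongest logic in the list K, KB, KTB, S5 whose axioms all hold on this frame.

Symmetric (axiom B): yes — every pair in R has its reverse in R.
Reflexive (axiom T): yes — every world is R-related to itself.
Euclidean (axiom 5): no — 0 R 1 and 0 R 2, but not 1 R 2.
So F validates K, KB, KTB; S5 would additionally require R to be Euclidean. The strongest is KTB.

KTB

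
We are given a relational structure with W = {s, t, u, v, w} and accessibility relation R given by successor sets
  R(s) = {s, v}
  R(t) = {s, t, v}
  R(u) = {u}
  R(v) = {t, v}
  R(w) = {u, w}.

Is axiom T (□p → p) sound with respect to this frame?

By correspondence theory, T is valid on a frame iff R is reflexive.
Reflexive: yes — every world is R-related to itself.

Yes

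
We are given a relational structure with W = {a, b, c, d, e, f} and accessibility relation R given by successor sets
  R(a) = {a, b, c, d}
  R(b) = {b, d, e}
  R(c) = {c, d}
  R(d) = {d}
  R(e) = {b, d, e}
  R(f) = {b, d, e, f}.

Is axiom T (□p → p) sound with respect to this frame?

Yes

Axiom T corresponds to the accessibility relation being reflexive.
Reflexive: yes — every world is R-related to itself.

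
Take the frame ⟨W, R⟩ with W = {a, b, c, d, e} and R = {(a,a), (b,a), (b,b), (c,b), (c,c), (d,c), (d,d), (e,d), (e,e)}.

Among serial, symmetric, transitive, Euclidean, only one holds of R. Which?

Serial: yes — every world has a successor (e.g. a R a).
Symmetric: no — b R a but not a R b.
Transitive: no — c R b and b R a, but not c R a.
Euclidean: no — b R a and b R b, but not a R b.
Only serial holds.

serial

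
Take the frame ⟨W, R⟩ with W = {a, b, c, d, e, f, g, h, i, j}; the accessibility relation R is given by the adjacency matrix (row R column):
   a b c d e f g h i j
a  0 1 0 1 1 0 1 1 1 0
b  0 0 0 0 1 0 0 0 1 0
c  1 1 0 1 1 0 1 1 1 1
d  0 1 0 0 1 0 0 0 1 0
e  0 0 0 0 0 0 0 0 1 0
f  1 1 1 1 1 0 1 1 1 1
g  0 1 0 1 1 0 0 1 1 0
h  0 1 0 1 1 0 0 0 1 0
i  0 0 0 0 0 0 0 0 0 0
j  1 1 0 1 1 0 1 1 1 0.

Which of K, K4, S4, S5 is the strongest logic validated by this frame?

Transitive (axiom 4): yes — every two-step R-path is closed by a direct edge.
Reflexive (axiom T): no — a is not related to itself.
Euclidean (axiom 5): no — a R b and a R d, but not b R d.
So F validates K, K4; S4 would additionally require R to be reflexive. The strongest is K4.

K4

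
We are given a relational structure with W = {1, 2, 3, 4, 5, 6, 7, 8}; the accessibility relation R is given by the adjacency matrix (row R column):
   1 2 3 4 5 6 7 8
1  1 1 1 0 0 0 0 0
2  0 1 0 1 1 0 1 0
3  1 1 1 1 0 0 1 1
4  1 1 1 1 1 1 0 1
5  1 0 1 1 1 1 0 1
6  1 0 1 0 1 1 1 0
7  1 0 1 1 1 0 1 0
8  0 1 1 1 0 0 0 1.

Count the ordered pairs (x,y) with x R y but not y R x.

Enumerating: (1,2), (2,5), (2,7), (3,2), (4,1), (4,6), (5,1), (5,3), (5,8), (6,1), (6,3), (6,7), (7,1), (7,4), (7,5), (8,2).

16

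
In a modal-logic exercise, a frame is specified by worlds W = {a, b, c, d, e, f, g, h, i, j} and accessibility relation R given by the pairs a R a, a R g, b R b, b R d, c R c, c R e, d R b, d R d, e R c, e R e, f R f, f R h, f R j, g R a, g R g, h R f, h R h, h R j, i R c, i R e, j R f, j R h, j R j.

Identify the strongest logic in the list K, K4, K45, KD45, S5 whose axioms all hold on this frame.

KD45

Transitive (axiom 4): yes — every two-step R-path is closed by a direct edge.
Euclidean (axiom 5): yes — any two successors of a common world are R-related.
Serial (axiom D): yes — every world has a successor (e.g. a R a).
Reflexive (axiom T): no — i is not related to itself.
So F validates K, K4, K45, KD45; S5 would additionally require R to be reflexive. The strongest is KD45.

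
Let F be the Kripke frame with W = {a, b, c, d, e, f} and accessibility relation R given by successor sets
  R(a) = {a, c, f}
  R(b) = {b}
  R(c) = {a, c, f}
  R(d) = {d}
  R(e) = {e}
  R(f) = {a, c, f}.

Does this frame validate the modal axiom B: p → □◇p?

Yes

Axiom B corresponds to the accessibility relation being symmetric.
Symmetric: yes — every pair in R has its reverse in R.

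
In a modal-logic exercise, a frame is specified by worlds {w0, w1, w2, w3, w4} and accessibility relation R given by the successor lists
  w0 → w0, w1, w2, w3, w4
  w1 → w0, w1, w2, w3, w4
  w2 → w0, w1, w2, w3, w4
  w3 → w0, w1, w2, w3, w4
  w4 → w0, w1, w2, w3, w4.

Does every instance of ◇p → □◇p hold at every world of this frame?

The schema 5 characterises exactly the Euclidean frames.
Euclidean: yes — any two successors of a common world are R-related.

Yes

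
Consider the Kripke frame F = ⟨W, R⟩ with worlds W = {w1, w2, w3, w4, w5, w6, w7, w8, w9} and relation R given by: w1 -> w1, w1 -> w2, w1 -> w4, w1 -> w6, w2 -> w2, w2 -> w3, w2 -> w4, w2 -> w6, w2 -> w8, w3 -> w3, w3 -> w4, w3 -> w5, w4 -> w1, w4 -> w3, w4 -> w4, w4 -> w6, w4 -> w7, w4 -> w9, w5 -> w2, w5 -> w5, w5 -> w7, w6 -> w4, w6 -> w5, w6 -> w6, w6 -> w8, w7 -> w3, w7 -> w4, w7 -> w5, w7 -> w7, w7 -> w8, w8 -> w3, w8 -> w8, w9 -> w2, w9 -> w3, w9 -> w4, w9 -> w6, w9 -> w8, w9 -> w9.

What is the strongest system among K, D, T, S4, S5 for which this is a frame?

T

Serial (axiom D): yes — every world has a successor (e.g. w1 R w1).
Reflexive (axiom T): yes — every world is R-related to itself.
Transitive (axiom 4): no — w1 R w2 and w2 R w3, but not w1 R w3.
Euclidean (axiom 5): no — w1 R w4 and w1 R w2, but not w4 R w2.
So F validates K, D, T; S4 would additionally require R to be transitive. The strongest is T.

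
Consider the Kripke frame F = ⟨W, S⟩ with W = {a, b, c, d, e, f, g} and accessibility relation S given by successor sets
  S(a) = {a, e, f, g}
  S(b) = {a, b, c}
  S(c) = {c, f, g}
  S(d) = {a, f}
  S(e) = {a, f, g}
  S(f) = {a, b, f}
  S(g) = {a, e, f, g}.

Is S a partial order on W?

No

Reflexive: no — d is not related to itself.
Transitive: no — a S f and f S b, but not a S b.
Antisymmetric: no — a S e and e S a with a ≠ e.
So S is not a partial order.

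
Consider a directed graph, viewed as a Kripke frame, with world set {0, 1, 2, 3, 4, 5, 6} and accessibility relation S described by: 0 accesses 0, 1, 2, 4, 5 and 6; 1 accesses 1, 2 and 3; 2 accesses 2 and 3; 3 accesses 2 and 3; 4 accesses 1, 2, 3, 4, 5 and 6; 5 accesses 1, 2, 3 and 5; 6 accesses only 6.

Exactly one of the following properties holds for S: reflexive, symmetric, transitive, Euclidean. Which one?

Reflexive: yes — every world is S-related to itself.
Symmetric: no — 0 S 1 but not 1 S 0.
Transitive: no — 0 S 1 and 1 S 3, but not 0 S 3.
Euclidean: no — 0 S 1 and 0 S 4, but not 1 S 4.
Only reflexive holds.

reflexive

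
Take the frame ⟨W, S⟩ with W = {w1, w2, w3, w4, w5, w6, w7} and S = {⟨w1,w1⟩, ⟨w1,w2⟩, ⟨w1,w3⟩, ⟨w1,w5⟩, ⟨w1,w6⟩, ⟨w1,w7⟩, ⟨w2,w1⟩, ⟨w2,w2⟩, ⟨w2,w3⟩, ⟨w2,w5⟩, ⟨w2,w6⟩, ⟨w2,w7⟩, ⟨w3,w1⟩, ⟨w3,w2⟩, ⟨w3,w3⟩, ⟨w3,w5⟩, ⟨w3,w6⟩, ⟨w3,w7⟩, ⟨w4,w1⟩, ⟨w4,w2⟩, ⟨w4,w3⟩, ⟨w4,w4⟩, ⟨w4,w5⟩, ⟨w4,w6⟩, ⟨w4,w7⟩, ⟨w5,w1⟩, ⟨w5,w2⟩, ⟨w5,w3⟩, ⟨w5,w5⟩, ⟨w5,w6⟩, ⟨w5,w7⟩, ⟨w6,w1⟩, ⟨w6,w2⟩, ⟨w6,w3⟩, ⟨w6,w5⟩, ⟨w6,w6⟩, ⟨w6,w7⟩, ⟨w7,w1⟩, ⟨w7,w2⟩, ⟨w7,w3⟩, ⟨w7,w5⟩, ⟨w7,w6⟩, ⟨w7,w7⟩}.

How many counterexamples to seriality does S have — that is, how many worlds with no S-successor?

S is serial; there are no such worlds.

0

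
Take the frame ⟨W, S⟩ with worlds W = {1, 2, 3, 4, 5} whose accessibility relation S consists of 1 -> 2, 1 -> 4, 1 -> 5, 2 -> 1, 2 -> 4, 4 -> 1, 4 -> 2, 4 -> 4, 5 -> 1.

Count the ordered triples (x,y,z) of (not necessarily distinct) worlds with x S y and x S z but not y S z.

Enumerating: (1,2,2), (1,2,5), (1,4,5), (1,5,2), (1,5,4), (1,5,5), (2,1,1), (4,1,1), (4,2,2), (5,1,1).

10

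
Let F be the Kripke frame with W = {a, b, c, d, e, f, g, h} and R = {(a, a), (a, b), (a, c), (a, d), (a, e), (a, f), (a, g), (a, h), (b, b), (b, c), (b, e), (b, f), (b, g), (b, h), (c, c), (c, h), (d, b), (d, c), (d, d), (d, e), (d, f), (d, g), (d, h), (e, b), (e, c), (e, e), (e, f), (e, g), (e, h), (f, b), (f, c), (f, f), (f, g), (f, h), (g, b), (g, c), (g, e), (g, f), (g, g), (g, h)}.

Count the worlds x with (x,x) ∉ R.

Enumerating: h.

1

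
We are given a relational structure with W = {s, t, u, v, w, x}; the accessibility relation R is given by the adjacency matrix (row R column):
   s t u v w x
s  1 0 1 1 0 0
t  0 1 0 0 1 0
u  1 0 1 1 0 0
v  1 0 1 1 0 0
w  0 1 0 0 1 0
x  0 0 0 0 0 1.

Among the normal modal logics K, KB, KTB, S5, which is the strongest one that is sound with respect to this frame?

Symmetric (axiom B): yes — every pair in R has its reverse in R.
Reflexive (axiom T): yes — every world is R-related to itself.
Euclidean (axiom 5): yes — any two successors of a common world are R-related.
So F validates K, KB, KTB, S5. The strongest is S5.

S5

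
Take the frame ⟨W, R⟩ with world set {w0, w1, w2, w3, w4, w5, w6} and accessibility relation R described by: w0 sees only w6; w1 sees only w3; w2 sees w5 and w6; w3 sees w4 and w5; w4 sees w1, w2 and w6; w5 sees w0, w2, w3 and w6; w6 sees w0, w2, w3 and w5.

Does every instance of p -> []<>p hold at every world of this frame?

The schema B characterises exactly the symmetric frames.
Symmetric: no — w1 R w3 but not w3 R w1.

No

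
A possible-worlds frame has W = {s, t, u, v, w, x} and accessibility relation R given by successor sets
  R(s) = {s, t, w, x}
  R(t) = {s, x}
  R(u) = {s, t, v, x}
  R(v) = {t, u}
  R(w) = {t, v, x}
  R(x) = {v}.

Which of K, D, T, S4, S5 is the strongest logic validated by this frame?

D

Serial (axiom D): yes — every world has a successor (e.g. s R s).
Reflexive (axiom T): no — t is not related to itself.
Transitive (axiom 4): no — s R w and w R v, but not s R v.
Euclidean (axiom 5): no — s R t and s R w, but not t R w.
So F validates K, D; T would additionally require R to be reflexive. The strongest is D.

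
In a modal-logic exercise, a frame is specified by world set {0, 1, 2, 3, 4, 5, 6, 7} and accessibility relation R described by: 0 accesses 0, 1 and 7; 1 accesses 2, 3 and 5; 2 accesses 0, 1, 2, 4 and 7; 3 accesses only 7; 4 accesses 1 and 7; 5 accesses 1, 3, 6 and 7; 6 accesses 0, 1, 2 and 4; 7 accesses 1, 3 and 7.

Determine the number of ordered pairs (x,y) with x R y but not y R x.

Enumerating: (0,1), (0,7), (1,3), (2,0), (2,4), (2,7), (4,1), (4,7), (5,3), (5,6), (5,7), (6,0), (6,1), (6,2), (6,4), (7,1).

16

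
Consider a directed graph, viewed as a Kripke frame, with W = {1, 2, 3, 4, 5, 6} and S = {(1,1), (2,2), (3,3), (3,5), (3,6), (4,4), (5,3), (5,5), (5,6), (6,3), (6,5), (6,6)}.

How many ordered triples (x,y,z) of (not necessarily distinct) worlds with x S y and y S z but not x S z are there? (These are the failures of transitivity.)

0

S is transitive; there are no such tuples.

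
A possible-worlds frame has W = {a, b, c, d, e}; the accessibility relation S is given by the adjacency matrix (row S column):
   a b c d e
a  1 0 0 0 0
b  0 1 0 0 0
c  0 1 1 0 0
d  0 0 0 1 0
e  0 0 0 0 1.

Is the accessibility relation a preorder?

Yes

Reflexive: yes — every world is S-related to itself.
Transitive: yes — every two-step S-path is closed by a direct edge.
So S is a preorder.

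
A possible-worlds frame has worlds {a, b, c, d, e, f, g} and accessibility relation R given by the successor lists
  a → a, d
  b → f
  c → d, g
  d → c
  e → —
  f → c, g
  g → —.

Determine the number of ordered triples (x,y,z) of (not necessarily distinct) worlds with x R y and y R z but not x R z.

Enumerating: (a,d,c), (b,f,c), (b,f,g), (c,d,c), (d,c,d), (d,c,g), (f,c,d).

7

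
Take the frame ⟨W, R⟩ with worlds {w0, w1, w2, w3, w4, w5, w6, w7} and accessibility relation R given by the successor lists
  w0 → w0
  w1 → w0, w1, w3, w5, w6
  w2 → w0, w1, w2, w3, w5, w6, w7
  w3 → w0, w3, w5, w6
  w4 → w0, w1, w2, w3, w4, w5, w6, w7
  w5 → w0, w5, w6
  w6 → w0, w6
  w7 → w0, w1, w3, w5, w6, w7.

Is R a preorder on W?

Reflexive: yes — every world is R-related to itself.
Transitive: yes — every two-step R-path is closed by a direct edge.
So R is a preorder.

Yes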